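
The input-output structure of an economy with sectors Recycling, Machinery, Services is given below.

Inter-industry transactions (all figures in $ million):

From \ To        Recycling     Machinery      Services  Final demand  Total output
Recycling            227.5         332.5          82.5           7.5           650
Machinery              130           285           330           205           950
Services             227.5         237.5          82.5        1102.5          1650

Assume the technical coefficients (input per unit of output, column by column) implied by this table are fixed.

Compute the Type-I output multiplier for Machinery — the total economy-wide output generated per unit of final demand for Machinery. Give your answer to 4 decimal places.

Technical coefficients a_ij = z_ij / X_j:
  a_11 = 227.5/650 = 0.35, a_21 = 130/650 = 0.20, a_31 = 227.5/650 = 0.35
  a_12 = 332.5/950 = 0.35, a_22 = 285/950 = 0.30, a_32 = 237.5/950 = 0.25
  a_13 = 82.5/1650 = 0.05, a_23 = 330/1650 = 0.20, a_33 = 82.5/1650 = 0.05
I − A =
  [   0.65    -0.35    -0.05]
  [  -0.20     0.70    -0.20]
  [  -0.35    -0.25     0.95]
Cofactors of I−A, C_ij = (−1)^(i+j)·(minor ij) (rows/columns in the sector order above):
  C_11 = (0.70)(0.95) − (-0.20)(-0.25) = 0.6150
  C_12 = −[(-0.20)(0.95) − (-0.20)(-0.35)] = 0.2600
  C_13 = (-0.20)(-0.25) − (0.70)(-0.35) = 0.2950
  C_21 = −[(-0.35)(0.95) − (-0.05)(-0.25)] = 0.3450
  C_22 = (0.65)(0.95) − (-0.05)(-0.35) = 0.6000
  C_23 = −[(0.65)(-0.25) − (-0.35)(-0.35)] = 0.2850
  C_31 = (-0.35)(-0.20) − (-0.05)(0.70) = 0.1050
  C_32 = −[(0.65)(-0.20) − (-0.05)(-0.20)] = 0.1400
  C_33 = (0.65)(0.70) − (-0.35)(-0.20) = 0.3850
det(I−A) = Σ_j (I−A)_1j·C_1j = (0.65)(0.6150) + (-0.35)(0.2600) + (-0.05)(0.2950) = 0.2940
adj(I−A) = Cᵀ =
  [ 0.6150   0.3450   0.1050]
  [ 0.2600   0.6000   0.1400]
  [ 0.2950   0.2850   0.3850]
(I − A)⁻¹ = adj(I−A) / det(I−A) ≈
  [   2.09184     1.17347     0.35714]
  [   0.88435     2.04082     0.47619]
  [   1.00340     0.96939     1.30952]
The output multiplier for sector j is the column-j sum of the Leontief inverse (I − A)⁻¹ = adj(I−A) / det(I−A).
Column 2 of adj(I−A): (0.3450, 0.6000, 0.2850); det(I−A) = 0.2940.
m_2 = (0.3450 + 0.6000 + 0.2850) / 0.2940 = 1.23 / 0.2940 ≈ 4.1837.

m_2 = 4.1837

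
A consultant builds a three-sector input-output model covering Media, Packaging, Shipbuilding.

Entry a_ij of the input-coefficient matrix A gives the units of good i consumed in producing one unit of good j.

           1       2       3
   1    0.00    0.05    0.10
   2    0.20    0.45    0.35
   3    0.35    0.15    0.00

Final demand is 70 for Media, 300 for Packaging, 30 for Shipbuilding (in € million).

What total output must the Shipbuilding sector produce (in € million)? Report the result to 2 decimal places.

I − A =
  [   1.00    -0.05    -0.10]
  [  -0.20     0.55    -0.35]
  [  -0.35    -0.15     1.00]
Cofactors of I−A, C_ij = (−1)^(i+j)·(minor ij) (rows/columns in the sector order above):
  C_11 = (0.55)(1.00) − (-0.35)(-0.15) = 0.4975
  C_12 = −[(-0.20)(1.00) − (-0.35)(-0.35)] = 0.3225
  C_13 = (-0.20)(-0.15) − (0.55)(-0.35) = 0.2225
  C_21 = −[(-0.05)(1.00) − (-0.10)(-0.15)] = 0.0650
  C_22 = (1.00)(1.00) − (-0.10)(-0.35) = 0.9650
  C_23 = −[(1.00)(-0.15) − (-0.05)(-0.35)] = 0.1675
  C_31 = (-0.05)(-0.35) − (-0.10)(0.55) = 0.0725
  C_32 = −[(1.00)(-0.35) − (-0.10)(-0.20)] = 0.3700
  C_33 = (1.00)(0.55) − (-0.05)(-0.20) = 0.5400
det(I−A) = Σ_j (I−A)_1j·C_1j = (1.00)(0.4975) + (-0.05)(0.3225) + (-0.10)(0.2225) = 0.459125
adj(I−A) = Cᵀ =
  [ 0.4975   0.0650   0.0725]
  [ 0.3225   0.9650   0.3700]
  [ 0.2225   0.1675   0.5400]
(I − A)⁻¹ = adj(I−A) / det(I−A) ≈
  [   1.0836     0.1416     0.1579]
  [   0.7024     2.1018     0.8059]
  [   0.4846     0.3648     1.1762]
x = (I − A)⁻¹ d = adj(I−A)·d / det(I−A), with det(I−A) = 0.459125:
  x_1 = (0.4975·70 + 0.0650·300 + 0.0725·30) / 0.459125 = 56.50 / 0.459125 ≈ 123.06
  x_2 = (0.3225·70 + 0.9650·300 + 0.3700·30) / 0.459125 = 323.175 / 0.459125 ≈ 703.89
  x_3 = (0.2225·70 + 0.1675·300 + 0.5400·30) / 0.459125 = 82.025 / 0.459125 ≈ 178.66

x_3 = 178.66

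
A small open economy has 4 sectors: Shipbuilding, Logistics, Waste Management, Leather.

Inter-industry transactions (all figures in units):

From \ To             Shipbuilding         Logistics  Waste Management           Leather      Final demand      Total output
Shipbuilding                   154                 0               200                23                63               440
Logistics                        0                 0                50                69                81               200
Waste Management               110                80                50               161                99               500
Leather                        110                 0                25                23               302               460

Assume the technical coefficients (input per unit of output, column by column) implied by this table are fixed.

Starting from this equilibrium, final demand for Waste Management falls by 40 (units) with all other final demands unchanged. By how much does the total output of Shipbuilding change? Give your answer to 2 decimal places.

Δx_1 = -41.31

Technical coefficients a_ij = z_ij / X_j:
  a_11 = 154/440 = 0.35, a_21 = 0/440 = 0.00, a_31 = 110/440 = 0.25, a_41 = 110/440 = 0.25
  a_12 = 0/200 = 0.00, a_22 = 0/200 = 0.00, a_32 = 80/200 = 0.40, a_42 = 0/200 = 0.00
  a_13 = 200/500 = 0.40, a_23 = 50/500 = 0.10, a_33 = 50/500 = 0.10, a_43 = 25/500 = 0.05
  a_14 = 23/460 = 0.05, a_24 = 69/460 = 0.15, a_34 = 161/460 = 0.35, a_44 = 23/460 = 0.05
I − A =
  [   0.65     0.00    -0.40    -0.05]
  [   0.00     1.00    -0.10    -0.15]
  [  -0.25    -0.40     0.90    -0.35]
  [  -0.25     0.00    -0.05     0.95]
Compute the cofactors C_ij = (−1)^(i+j)·(3×3 minor ij) of I−A; the adjugate is their transpose:
adj(I−A) = Cᵀ =
  [ 0.796500   0.153000   0.382500   0.207000]
  [ 0.068125   0.402500   0.080375   0.096750]
  [ 0.340000   0.242000   0.605000   0.279000]
  [ 0.227500   0.053000   0.132500   0.459000]
det(I−A) = Σ_j (I−A)_1j·C_1j = (0.65)(0.796500) + (0.00)(0.068125) + (-0.40)(0.340000) + (-0.05)(0.227500) = 0.37035
(I − A)⁻¹ = adj(I−A) / det(I−A) ≈
  [   2.1507     0.4131     1.0328     0.5589]
  [   0.1839     1.0868     0.2170     0.2612]
  [   0.9181     0.6534     1.6336     0.7533]
  [   0.6143     0.1431     0.3578     1.2394]
Δx = (I − A)⁻¹ Δd with Δd having -40 in the Waste Management component and 0 elsewhere.
So Δx_1 = L_13 · (-40), where L_13 = adj(I−A)_13 / det(I−A) = 0.382500 / 0.37035.
Δx_1 = 0.382500 × (-40) / 0.37035 = -15.30 / 0.37035 ≈ -41.31.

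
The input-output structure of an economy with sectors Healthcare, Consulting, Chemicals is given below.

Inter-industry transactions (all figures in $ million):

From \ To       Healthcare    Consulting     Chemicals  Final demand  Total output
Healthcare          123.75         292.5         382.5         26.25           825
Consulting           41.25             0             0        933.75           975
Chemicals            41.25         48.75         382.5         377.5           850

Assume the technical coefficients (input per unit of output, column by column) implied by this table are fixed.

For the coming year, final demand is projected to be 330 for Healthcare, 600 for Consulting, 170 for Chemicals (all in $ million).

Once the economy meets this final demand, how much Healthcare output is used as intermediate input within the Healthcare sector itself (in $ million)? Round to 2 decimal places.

Technical coefficients a_ij = z_ij / X_j:
  a_11 = 123.75/825 = 0.15, a_21 = 41.25/825 = 0.05, a_31 = 41.25/825 = 0.05
  a_12 = 292.5/975 = 0.30, a_22 = 0/975 = 0.00, a_32 = 48.75/975 = 0.05
  a_13 = 382.5/850 = 0.45, a_23 = 0/850 = 0.00, a_33 = 382.5/850 = 0.45
I − A =
  [   0.85    -0.30    -0.45]
  [  -0.05     1.00     0.00]
  [  -0.05    -0.05     0.55]
Cofactors of I−A, C_ij = (−1)^(i+j)·(minor ij) (rows/columns in the sector order above):
  C_11 = (1.00)(0.55) − (0.00)(-0.05) = 0.5500
  C_12 = −[(-0.05)(0.55) − (0.00)(-0.05)] = 0.0275
  C_13 = (-0.05)(-0.05) − (1.00)(-0.05) = 0.0525
  C_21 = −[(-0.30)(0.55) − (-0.45)(-0.05)] = 0.1875
  C_22 = (0.85)(0.55) − (-0.45)(-0.05) = 0.4450
  C_23 = −[(0.85)(-0.05) − (-0.30)(-0.05)] = 0.0575
  C_31 = (-0.30)(0.00) − (-0.45)(1.00) = 0.4500
  C_32 = −[(0.85)(0.00) − (-0.45)(-0.05)] = 0.0225
  C_33 = (0.85)(1.00) − (-0.30)(-0.05) = 0.8350
det(I−A) = Σ_j (I−A)_1j·C_1j = (0.85)(0.5500) + (-0.30)(0.0275) + (-0.45)(0.0525) = 0.435625
adj(I−A) = Cᵀ =
  [ 0.5500   0.1875   0.4500]
  [ 0.0275   0.4450   0.0225]
  [ 0.0525   0.0575   0.8350]
(I − A)⁻¹ = adj(I−A) / det(I−A) ≈
  [   1.2626     0.4304     1.0330]
  [   0.0631     1.0215     0.0516]
  [   0.1205     0.1320     1.9168]
First solve x = (I − A)⁻¹ d = adj(I−A)·d / det(I−A); in particular x_1 = (0.5500·330 + 0.1875·600 + 0.4500·170) / 0.435625 = 370.50 / 0.435625 ≈ 850.5022.
Intermediate flow from 1 to 1: z_11 = a_11 · x_1 = 0.15 × 370.50 / 0.435625 = 55.575 / 0.435625 ≈ 127.58.

z_11 = 127.58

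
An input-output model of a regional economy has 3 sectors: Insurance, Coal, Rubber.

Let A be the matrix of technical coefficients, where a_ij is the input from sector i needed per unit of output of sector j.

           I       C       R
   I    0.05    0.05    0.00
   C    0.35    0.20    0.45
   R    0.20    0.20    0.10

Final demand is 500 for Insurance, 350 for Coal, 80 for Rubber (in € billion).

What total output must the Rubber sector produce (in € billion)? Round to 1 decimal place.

I − A =
  [   0.95    -0.05     0.00]
  [  -0.35     0.80    -0.45]
  [  -0.20    -0.20     0.90]
Cofactors of I−A, C_ij = (−1)^(i+j)·(minor ij) (rows/columns in the sector order above):
  C_11 = (0.80)(0.90) − (-0.45)(-0.20) = 0.6300
  C_12 = −[(-0.35)(0.90) − (-0.45)(-0.20)] = 0.4050
  C_13 = (-0.35)(-0.20) − (0.80)(-0.20) = 0.2300
  C_21 = −[(-0.05)(0.90) − (0.00)(-0.20)] = 0.0450
  C_22 = (0.95)(0.90) − (0.00)(-0.20) = 0.8550
  C_23 = −[(0.95)(-0.20) − (-0.05)(-0.20)] = 0.2000
  C_31 = (-0.05)(-0.45) − (0.00)(0.80) = 0.0225
  C_32 = −[(0.95)(-0.45) − (0.00)(-0.35)] = 0.4275
  C_33 = (0.95)(0.80) − (-0.05)(-0.35) = 0.7425
det(I−A) = Σ_j (I−A)_1j·C_1j = (0.95)(0.6300) + (-0.05)(0.4050) + (0.00)(0.2300) = 0.57825
adj(I−A) = Cᵀ =
  [ 0.6300   0.0450   0.0225]
  [ 0.4050   0.8550   0.4275]
  [ 0.2300   0.2000   0.7425]
(I − A)⁻¹ = adj(I−A) / det(I−A) ≈
  [   1.0895     0.0778     0.0389]
  [   0.7004     1.4786     0.7393]
  [   0.3978     0.3459     1.2840]
x = (I − A)⁻¹ d = adj(I−A)·d / det(I−A), with det(I−A) = 0.57825:
  x_I = (0.6300·500 + 0.0450·350 + 0.0225·80) / 0.57825 = 332.55 / 0.57825 ≈ 575.1
  x_C = (0.4050·500 + 0.8550·350 + 0.4275·80) / 0.57825 = 535.95 / 0.57825 ≈ 926.8
  x_R = (0.2300·500 + 0.2000·350 + 0.7425·80) / 0.57825 = 244.40 / 0.57825 ≈ 422.7

x_R = 422.7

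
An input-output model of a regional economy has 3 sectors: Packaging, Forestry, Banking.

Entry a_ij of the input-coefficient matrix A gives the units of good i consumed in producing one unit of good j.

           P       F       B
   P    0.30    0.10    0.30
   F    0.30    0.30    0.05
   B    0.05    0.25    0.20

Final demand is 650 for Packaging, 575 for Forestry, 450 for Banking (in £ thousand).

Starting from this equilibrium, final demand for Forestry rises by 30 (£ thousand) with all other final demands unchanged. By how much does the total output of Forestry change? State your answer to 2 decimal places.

I − A =
  [   0.70    -0.10    -0.30]
  [  -0.30     0.70    -0.05]
  [  -0.05    -0.25     0.80]
Cofactors of I−A, C_ij = (−1)^(i+j)·(minor ij) (rows/columns in the sector order above):
  C_11 = (0.70)(0.80) − (-0.05)(-0.25) = 0.5475
  C_12 = −[(-0.30)(0.80) − (-0.05)(-0.05)] = 0.2425
  C_13 = (-0.30)(-0.25) − (0.70)(-0.05) = 0.1100
  C_21 = −[(-0.10)(0.80) − (-0.30)(-0.25)] = 0.1550
  C_22 = (0.70)(0.80) − (-0.30)(-0.05) = 0.5450
  C_23 = −[(0.70)(-0.25) − (-0.10)(-0.05)] = 0.1800
  C_31 = (-0.10)(-0.05) − (-0.30)(0.70) = 0.2150
  C_32 = −[(0.70)(-0.05) − (-0.30)(-0.30)] = 0.1250
  C_33 = (0.70)(0.70) − (-0.10)(-0.30) = 0.4600
det(I−A) = Σ_j (I−A)_1j·C_1j = (0.70)(0.5475) + (-0.10)(0.2425) + (-0.30)(0.1100) = 0.3260
adj(I−A) = Cᵀ =
  [ 0.5475   0.1550   0.2150]
  [ 0.2425   0.5450   0.1250]
  [ 0.1100   0.1800   0.4600]
(I − A)⁻¹ = adj(I−A) / det(I−A) ≈
  [   1.6794     0.4755     0.6595]
  [   0.7439     1.6718     0.3834]
  [   0.3374     0.5521     1.4110]
Δx = (I − A)⁻¹ Δd with Δd having +30 in the Forestry component and 0 elsewhere.
So Δx_F = L_FF · (+30), where L_FF = adj(I−A)_FF / det(I−A) = 0.5450 / 0.3260.
Δx_F = 0.5450 × (+30) / 0.3260 = 16.35 / 0.3260 ≈ 50.15.

Δx_F = 50.15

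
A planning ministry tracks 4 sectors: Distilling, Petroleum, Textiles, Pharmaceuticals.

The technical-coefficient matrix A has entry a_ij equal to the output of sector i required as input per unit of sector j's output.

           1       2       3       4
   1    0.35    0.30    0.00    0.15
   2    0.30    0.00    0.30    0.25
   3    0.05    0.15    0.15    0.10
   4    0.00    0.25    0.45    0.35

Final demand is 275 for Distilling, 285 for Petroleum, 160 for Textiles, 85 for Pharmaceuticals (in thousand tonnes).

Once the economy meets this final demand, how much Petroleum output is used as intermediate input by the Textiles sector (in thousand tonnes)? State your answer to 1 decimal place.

I − A =
  [   0.65    -0.30     0.00    -0.15]
  [  -0.30     1.00    -0.30    -0.25]
  [  -0.05    -0.15     0.85    -0.10]
  [   0.00    -0.25    -0.45     0.65]
Compute the cofactors C_ij = (−1)^(i+j)·(3×3 minor ij) of I−A; the adjugate is their transpose:
adj(I−A) = Cᵀ =
  [ 0.400750   0.194250   0.171000   0.193500]
  [ 0.167625   0.326500   0.220125   0.198125]
  [ 0.066125   0.091250   0.312125   0.098375]
  [ 0.110250   0.188750   0.300750   0.442250]
det(I−A) = Σ_j (I−A)_1j·C_1j = (0.65)(0.400750) + (-0.30)(0.167625) + (0.00)(0.066125) + (-0.15)(0.110250) = 0.1936625
(I − A)⁻¹ = adj(I−A) / det(I−A) ≈
  [   2.0693     1.0030     0.8830     0.9992]
  [   0.8656     1.6859     1.1366     1.0230]
  [   0.3414     0.4712     1.6117     0.5080]
  [   0.5693     0.9746     1.5530     2.2836]
First solve x = (I − A)⁻¹ d = adj(I−A)·d / det(I−A); in particular x_3 = (0.066125·275 + 0.091250·285 + 0.312125·160 + 0.098375·85) / 0.1936625 = 102.4925 / 0.1936625 ≈ 529.233.
Intermediate flow from 2 to 3: z_23 = a_23 · x_3 = 0.30 × 102.4925 / 0.1936625 = 30.74775 / 0.1936625 ≈ 158.8.

z_23 = 158.8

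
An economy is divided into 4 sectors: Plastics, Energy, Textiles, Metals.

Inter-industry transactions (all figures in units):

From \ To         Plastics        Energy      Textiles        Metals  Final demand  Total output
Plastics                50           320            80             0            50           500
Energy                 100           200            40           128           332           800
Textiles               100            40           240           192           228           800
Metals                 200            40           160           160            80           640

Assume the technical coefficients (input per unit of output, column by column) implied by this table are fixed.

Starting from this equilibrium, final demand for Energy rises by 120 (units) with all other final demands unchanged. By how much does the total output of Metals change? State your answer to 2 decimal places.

Δx_M = 95.17

Technical coefficients a_ij = z_ij / X_j:
  a_PP = 50/500 = 0.10, a_EP = 100/500 = 0.20, a_TP = 100/500 = 0.20, a_MP = 200/500 = 0.40
  a_PE = 320/800 = 0.40, a_EE = 200/800 = 0.25, a_TE = 40/800 = 0.05, a_ME = 40/800 = 0.05
  a_PT = 80/800 = 0.10, a_ET = 40/800 = 0.05, a_TT = 240/800 = 0.30, a_MT = 160/800 = 0.20
  a_PM = 0/640 = 0.00, a_EM = 128/640 = 0.20, a_TM = 192/640 = 0.30, a_MM = 160/640 = 0.25
I − A =
  [   0.90    -0.40    -0.10     0.00]
  [  -0.20     0.75    -0.05    -0.20]
  [  -0.20    -0.05     0.70    -0.30]
  [  -0.40    -0.05    -0.20     0.75]
Compute the cofactors C_ij = (−1)^(i+j)·(3×3 minor ij) of I−A; the adjugate is their transpose:
adj(I−A) = Cᵀ =
  [ 0.337125   0.191250   0.086250   0.085500]
  [ 0.170500   0.391500   0.092750   0.141500]
  [ 0.215000   0.155250   0.405250   0.203500]
  [ 0.248500   0.169500   0.160250   0.394250]
det(I−A) = Σ_j (I−A)_1j·C_1j = (0.90)(0.337125) + (-0.40)(0.170500) + (-0.10)(0.215000) + (0.00)(0.248500) = 0.2137125
(I − A)⁻¹ = adj(I−A) / det(I−A) ≈
  [   1.5775     0.8949     0.4036     0.4001]
  [   0.7978     1.8319     0.4340     0.6621]
  [   1.0060     0.7264     1.8962     0.9522]
  [   1.1628     0.7931     0.7498     1.8448]
Δx = (I − A)⁻¹ Δd with Δd having +120 in the Energy component and 0 elsewhere.
So Δx_M = L_ME · (+120), where L_ME = adj(I−A)_ME / det(I−A) = 0.169500 / 0.2137125.
Δx_M = 0.169500 × (+120) / 0.2137125 = 20.34 / 0.2137125 ≈ 95.17.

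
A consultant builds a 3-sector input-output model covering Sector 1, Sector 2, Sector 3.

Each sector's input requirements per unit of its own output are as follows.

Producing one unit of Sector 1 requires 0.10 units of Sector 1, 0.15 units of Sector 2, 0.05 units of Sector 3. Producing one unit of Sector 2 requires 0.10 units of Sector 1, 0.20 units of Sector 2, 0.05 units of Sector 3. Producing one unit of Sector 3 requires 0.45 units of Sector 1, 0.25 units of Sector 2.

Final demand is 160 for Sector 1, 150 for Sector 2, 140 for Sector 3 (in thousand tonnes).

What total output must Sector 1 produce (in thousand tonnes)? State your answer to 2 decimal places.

x_1 = 295.44

I − A =
  [   0.90    -0.10    -0.45]
  [  -0.15     0.80    -0.25]
  [  -0.05    -0.05     1.00]
Cofactors of I−A, C_ij = (−1)^(i+j)·(minor ij) (rows/columns in the sector order above):
  C_11 = (0.80)(1.00) − (-0.25)(-0.05) = 0.7875
  C_12 = −[(-0.15)(1.00) − (-0.25)(-0.05)] = 0.1625
  C_13 = (-0.15)(-0.05) − (0.80)(-0.05) = 0.0475
  C_21 = −[(-0.10)(1.00) − (-0.45)(-0.05)] = 0.1225
  C_22 = (0.90)(1.00) − (-0.45)(-0.05) = 0.8775
  C_23 = −[(0.90)(-0.05) − (-0.10)(-0.05)] = 0.0500
  C_31 = (-0.10)(-0.25) − (-0.45)(0.80) = 0.3850
  C_32 = −[(0.90)(-0.25) − (-0.45)(-0.15)] = 0.2925
  C_33 = (0.90)(0.80) − (-0.10)(-0.15) = 0.7050
det(I−A) = Σ_j (I−A)_1j·C_1j = (0.90)(0.7875) + (-0.10)(0.1625) + (-0.45)(0.0475) = 0.671125
adj(I−A) = Cᵀ =
  [ 0.7875   0.1225   0.3850]
  [ 0.1625   0.8775   0.2925]
  [ 0.0475   0.0500   0.7050]
(I − A)⁻¹ = adj(I−A) / det(I−A) ≈
  [   1.1734     0.1825     0.5737]
  [   0.2421     1.3075     0.4358]
  [   0.0708     0.0745     1.0505]
x = (I − A)⁻¹ d = adj(I−A)·d / det(I−A), with det(I−A) = 0.671125:
  x_1 = (0.7875·160 + 0.1225·150 + 0.3850·140) / 0.671125 = 198.275 / 0.671125 ≈ 295.44
  x_2 = (0.1625·160 + 0.8775·150 + 0.2925·140) / 0.671125 = 198.575 / 0.671125 ≈ 295.88
  x_3 = (0.0475·160 + 0.0500·150 + 0.7050·140) / 0.671125 = 113.80 / 0.671125 ≈ 169.57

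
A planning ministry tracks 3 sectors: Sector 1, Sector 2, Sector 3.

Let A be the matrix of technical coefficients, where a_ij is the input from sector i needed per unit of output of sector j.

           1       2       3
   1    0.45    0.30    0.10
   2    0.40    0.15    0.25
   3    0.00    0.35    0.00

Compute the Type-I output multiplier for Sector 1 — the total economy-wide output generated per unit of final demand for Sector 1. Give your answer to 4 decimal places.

I − A =
  [   0.55    -0.30    -0.10]
  [  -0.40     0.85    -0.25]
  [   0.00    -0.35     1.00]
Cofactors of I−A, C_ij = (−1)^(i+j)·(minor ij) (rows/columns in the sector order above):
  C_11 = (0.85)(1.00) − (-0.25)(-0.35) = 0.7625
  C_12 = −[(-0.40)(1.00) − (-0.25)(0.00)] = 0.4000
  C_13 = (-0.40)(-0.35) − (0.85)(0.00) = 0.1400
  C_21 = −[(-0.30)(1.00) − (-0.10)(-0.35)] = 0.3350
  C_22 = (0.55)(1.00) − (-0.10)(0.00) = 0.5500
  C_23 = −[(0.55)(-0.35) − (-0.30)(0.00)] = 0.1925
  C_31 = (-0.30)(-0.25) − (-0.10)(0.85) = 0.1600
  C_32 = −[(0.55)(-0.25) − (-0.10)(-0.40)] = 0.1775
  C_33 = (0.55)(0.85) − (-0.30)(-0.40) = 0.3475
det(I−A) = Σ_j (I−A)_1j·C_1j = (0.55)(0.7625) + (-0.30)(0.4000) + (-0.10)(0.1400) = 0.285375
adj(I−A) = Cᵀ =
  [ 0.7625   0.3350   0.1600]
  [ 0.4000   0.5500   0.1775]
  [ 0.1400   0.1925   0.3475]
(I − A)⁻¹ = adj(I−A) / det(I−A) ≈
  [   2.67192     1.17389     0.56067]
  [   1.40166     1.92729     0.62199]
  [   0.49058     0.67455     1.21770]
The output multiplier for sector j is the column-j sum of the Leontief inverse (I − A)⁻¹ = adj(I−A) / det(I−A).
Column 1 of adj(I−A): (0.7625, 0.4000, 0.1400); det(I−A) = 0.285375.
m_1 = (0.7625 + 0.4000 + 0.1400) / 0.285375 = 1.3025 / 0.285375 ≈ 4.5642.

m_1 = 4.5642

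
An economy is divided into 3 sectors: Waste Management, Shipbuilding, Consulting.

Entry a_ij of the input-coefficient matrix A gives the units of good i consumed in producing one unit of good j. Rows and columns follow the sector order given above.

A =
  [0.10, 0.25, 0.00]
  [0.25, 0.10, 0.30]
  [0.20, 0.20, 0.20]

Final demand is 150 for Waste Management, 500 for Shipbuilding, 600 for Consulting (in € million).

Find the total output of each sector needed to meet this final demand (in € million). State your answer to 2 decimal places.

x_W = 461.25, x_S = 1060.49, x_C = 1130.43

I − A =
  [   0.90    -0.25     0.00]
  [  -0.25     0.90    -0.30]
  [  -0.20    -0.20     0.80]
Cofactors of I−A, C_ij = (−1)^(i+j)·(minor ij) (rows/columns in the sector order above):
  C_11 = (0.90)(0.80) − (-0.30)(-0.20) = 0.6600
  C_12 = −[(-0.25)(0.80) − (-0.30)(-0.20)] = 0.2600
  C_13 = (-0.25)(-0.20) − (0.90)(-0.20) = 0.2300
  C_21 = −[(-0.25)(0.80) − (0.00)(-0.20)] = 0.2000
  C_22 = (0.90)(0.80) − (0.00)(-0.20) = 0.7200
  C_23 = −[(0.90)(-0.20) − (-0.25)(-0.20)] = 0.2300
  C_31 = (-0.25)(-0.30) − (0.00)(0.90) = 0.0750
  C_32 = −[(0.90)(-0.30) − (0.00)(-0.25)] = 0.2700
  C_33 = (0.90)(0.90) − (-0.25)(-0.25) = 0.7475
det(I−A) = Σ_j (I−A)_1j·C_1j = (0.90)(0.6600) + (-0.25)(0.2600) + (0.00)(0.2300) = 0.5290
adj(I−A) = Cᵀ =
  [ 0.6600   0.2000   0.0750]
  [ 0.2600   0.7200   0.2700]
  [ 0.2300   0.2300   0.7475]
(I − A)⁻¹ = adj(I−A) / det(I−A) ≈
  [   1.2476     0.3781     0.1418]
  [   0.4915     1.3611     0.5104]
  [   0.4348     0.4348     1.4130]
x = (I − A)⁻¹ d = adj(I−A)·d / det(I−A), with det(I−A) = 0.5290:
  x_W = (0.6600·150 + 0.2000·500 + 0.0750·600) / 0.5290 = 244.00 / 0.5290 ≈ 461.25
  x_S = (0.2600·150 + 0.7200·500 + 0.2700·600) / 0.5290 = 561.00 / 0.5290 ≈ 1060.49
  x_C = (0.2300·150 + 0.2300·500 + 0.7475·600) / 0.5290 = 598.00 / 0.5290 ≈ 1130.43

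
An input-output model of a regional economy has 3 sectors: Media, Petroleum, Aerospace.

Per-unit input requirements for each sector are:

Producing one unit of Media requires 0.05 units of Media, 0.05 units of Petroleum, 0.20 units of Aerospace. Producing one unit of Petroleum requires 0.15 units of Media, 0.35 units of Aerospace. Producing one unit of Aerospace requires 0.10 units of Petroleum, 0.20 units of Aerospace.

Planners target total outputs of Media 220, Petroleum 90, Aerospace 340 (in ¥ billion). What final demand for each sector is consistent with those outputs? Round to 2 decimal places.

I − A =
  [   0.95    -0.15     0.00]
  [  -0.05     1.00    -0.10]
  [  -0.20    -0.35     0.80]
d = (I − A) x:
  d_M = (+0.95)·220 + (-0.15)·90 + (+0.00)·340 = 195.50
  d_P = (-0.05)·220 + (+1.00)·90 + (-0.10)·340 = 45.00
  d_A = (-0.20)·220 + (-0.35)·90 + (+0.80)·340 = 196.50

d_M = 195.50, d_P = 45.00, d_A = 196.50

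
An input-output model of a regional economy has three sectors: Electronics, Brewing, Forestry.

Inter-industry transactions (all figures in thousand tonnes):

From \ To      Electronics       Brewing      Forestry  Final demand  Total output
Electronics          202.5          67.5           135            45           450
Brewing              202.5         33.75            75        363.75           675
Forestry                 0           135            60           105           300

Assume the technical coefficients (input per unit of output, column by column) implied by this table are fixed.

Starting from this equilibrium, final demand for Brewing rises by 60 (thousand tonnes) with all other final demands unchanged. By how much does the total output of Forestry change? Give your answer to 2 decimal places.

Technical coefficients a_ij = z_ij / X_j:
  a_EE = 202.5/450 = 0.45, a_BE = 202.5/450 = 0.45, a_FE = 0/450 = 0.00
  a_EB = 67.5/675 = 0.10, a_BB = 33.75/675 = 0.05, a_FB = 135/675 = 0.20
  a_EF = 135/300 = 0.45, a_BF = 75/300 = 0.25, a_FF = 60/300 = 0.20
I − A =
  [   0.55    -0.10    -0.45]
  [  -0.45     0.95    -0.25]
  [   0.00    -0.20     0.80]
Cofactors of I−A, C_ij = (−1)^(i+j)·(minor ij) (rows/columns in the sector order above):
  C_11 = (0.95)(0.80) − (-0.25)(-0.20) = 0.7100
  C_12 = −[(-0.45)(0.80) − (-0.25)(0.00)] = 0.3600
  C_13 = (-0.45)(-0.20) − (0.95)(0.00) = 0.0900
  C_21 = −[(-0.10)(0.80) − (-0.45)(-0.20)] = 0.1700
  C_22 = (0.55)(0.80) − (-0.45)(0.00) = 0.4400
  C_23 = −[(0.55)(-0.20) − (-0.10)(0.00)] = 0.1100
  C_31 = (-0.10)(-0.25) − (-0.45)(0.95) = 0.4525
  C_32 = −[(0.55)(-0.25) − (-0.45)(-0.45)] = 0.3400
  C_33 = (0.55)(0.95) − (-0.10)(-0.45) = 0.4775
det(I−A) = Σ_j (I−A)_1j·C_1j = (0.55)(0.7100) + (-0.10)(0.3600) + (-0.45)(0.0900) = 0.3140
adj(I−A) = Cᵀ =
  [ 0.7100   0.1700   0.4525]
  [ 0.3600   0.4400   0.3400]
  [ 0.0900   0.1100   0.4775]
(I − A)⁻¹ = adj(I−A) / det(I−A) ≈
  [   2.2611     0.5414     1.4411]
  [   1.1465     1.4013     1.0828]
  [   0.2866     0.3503     1.5207]
Δx = (I − A)⁻¹ Δd with Δd having +60 in the Brewing component and 0 elsewhere.
So Δx_F = L_FB · (+60), where L_FB = adj(I−A)_FB / det(I−A) = 0.1100 / 0.3140.
Δx_F = 0.1100 × (+60) / 0.3140 = 6.60 / 0.3140 ≈ 21.02.

Δx_F = 21.02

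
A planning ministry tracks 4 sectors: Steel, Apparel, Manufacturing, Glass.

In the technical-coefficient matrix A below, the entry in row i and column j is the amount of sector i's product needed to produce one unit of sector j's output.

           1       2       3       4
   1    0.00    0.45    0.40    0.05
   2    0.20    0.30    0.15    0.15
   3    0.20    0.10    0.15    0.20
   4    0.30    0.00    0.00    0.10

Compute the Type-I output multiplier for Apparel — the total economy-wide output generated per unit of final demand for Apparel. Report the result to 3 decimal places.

m_2 = 4.061

I − A =
  [   1.00    -0.45    -0.40    -0.05]
  [  -0.20     0.70    -0.15    -0.15]
  [  -0.20    -0.10     0.85    -0.20]
  [  -0.30     0.00     0.00     0.90]
Compute the cofactors C_ij = (−1)^(i+j)·(3×3 minor ij) of I−A; the adjugate is their transpose:
adj(I−A) = Cᵀ =
  [ 0.522000   0.380250   0.312750   0.161875]
  [ 0.227250   0.656250   0.222750   0.171500]
  [ 0.190500   0.196500   0.518250   0.158500]
  [ 0.174000   0.126750   0.104250   0.426000]
det(I−A) = Σ_j (I−A)_1j·C_1j = (1.00)(0.522000) + (-0.45)(0.227250) + (-0.40)(0.190500) + (-0.05)(0.174000) = 0.3348375
(I − A)⁻¹ = adj(I−A) / det(I−A) ≈
  [   1.5590     1.1356     0.9340     0.4834]
  [   0.6787     1.9599     0.6652     0.5122]
  [   0.5689     0.5869     1.5478     0.4734]
  [   0.5197     0.3785     0.3113     1.2723]
The output multiplier for sector j is the column-j sum of the Leontief inverse (I − A)⁻¹ = adj(I−A) / det(I−A).
Column 2 of adj(I−A): (0.380250, 0.656250, 0.196500, 0.126750); det(I−A) = 0.3348375.
m_2 = (0.380250 + 0.656250 + 0.196500 + 0.126750) / 0.3348375 = 1.35975 / 0.3348375 ≈ 4.061.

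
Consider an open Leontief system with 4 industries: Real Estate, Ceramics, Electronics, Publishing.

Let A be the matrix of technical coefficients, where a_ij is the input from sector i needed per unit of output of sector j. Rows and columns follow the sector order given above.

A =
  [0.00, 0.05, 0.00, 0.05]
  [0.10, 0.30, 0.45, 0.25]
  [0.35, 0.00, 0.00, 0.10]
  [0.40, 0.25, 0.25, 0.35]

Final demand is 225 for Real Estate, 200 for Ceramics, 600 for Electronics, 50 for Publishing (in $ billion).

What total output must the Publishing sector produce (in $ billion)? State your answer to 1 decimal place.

I − A =
  [   1.00    -0.05     0.00    -0.05]
  [  -0.10     0.70    -0.45    -0.25]
  [  -0.35     0.00     1.00    -0.10]
  [  -0.40    -0.25    -0.25     0.65]
Compute the cofactors C_ij = (−1)^(i+j)·(3×3 minor ij) of I−A; the adjugate is their transpose:
adj(I−A) = Cᵀ =
  [ 0.363750   0.043750   0.032125   0.049750]
  [ 0.304750   0.600625   0.347250   0.307875]
  [ 0.167875   0.042750   0.369000   0.086125]
  [ 0.405625   0.274375   0.295250   0.687125]
det(I−A) = Σ_j (I−A)_1j·C_1j = (1.00)(0.363750) + (-0.05)(0.304750) + (0.00)(0.167875) + (-0.05)(0.405625) = 0.32823125
(I − A)⁻¹ = adj(I−A) / det(I−A) ≈
  [   1.1082     0.1333     0.0979     0.1516]
  [   0.9285     1.8299     1.0579     0.9380]
  [   0.5115     0.1302     1.1242     0.2624]
  [   1.2358     0.8359     0.8995     2.0934]
x = (I − A)⁻¹ d = adj(I−A)·d / det(I−A), with det(I−A) = 0.32823125:
  x_R = (0.363750·225 + 0.043750·200 + 0.032125·600 + 0.049750·50) / 0.32823125 = 112.35625 / 0.32823125 ≈ 342.3
  x_C = (0.304750·225 + 0.600625·200 + 0.347250·600 + 0.307875·50) / 0.32823125 = 412.4375 / 0.32823125 ≈ 1256.5
  x_E = (0.167875·225 + 0.042750·200 + 0.369000·600 + 0.086125·50) / 0.32823125 = 272.028125 / 0.32823125 ≈ 828.8
  x_P = (0.405625·225 + 0.274375·200 + 0.295250·600 + 0.687125·50) / 0.32823125 = 357.646875 / 0.32823125 ≈ 1089.6

x_P = 1089.6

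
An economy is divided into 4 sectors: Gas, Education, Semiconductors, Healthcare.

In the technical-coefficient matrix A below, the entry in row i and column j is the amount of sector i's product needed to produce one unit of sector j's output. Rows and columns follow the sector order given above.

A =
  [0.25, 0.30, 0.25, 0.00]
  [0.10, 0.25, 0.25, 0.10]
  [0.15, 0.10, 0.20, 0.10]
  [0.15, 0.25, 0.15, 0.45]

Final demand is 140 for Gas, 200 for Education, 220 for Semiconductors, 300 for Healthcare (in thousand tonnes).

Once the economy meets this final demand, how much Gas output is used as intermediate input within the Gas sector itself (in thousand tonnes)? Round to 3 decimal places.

I − A =
  [   0.75    -0.30    -0.25     0.00]
  [  -0.10     0.75    -0.25    -0.10]
  [  -0.15    -0.10     0.80    -0.10]
  [  -0.15    -0.25    -0.15     0.55]
Compute the cofactors C_ij = (−1)^(i+j)·(3×3 minor ij) of I−A; the adjugate is their transpose:
adj(I−A) = Cᵀ =
  [ 0.277250   0.147500   0.142625   0.052750]
  [ 0.081125   0.294375   0.131875   0.077500]
  [ 0.078875   0.089250   0.269625   0.065250]
  [ 0.134000   0.198375   0.172375   0.365375]
det(I−A) = Σ_j (I−A)_1j·C_1j = (0.75)(0.277250) + (-0.30)(0.081125) + (-0.25)(0.078875) + (0.00)(0.134000) = 0.16388125
(I − A)⁻¹ = adj(I−A) / det(I−A) ≈
  [   1.6918     0.9000     0.8703     0.3219]
  [   0.4950     1.7963     0.8047     0.4729]
  [   0.4813     0.5446     1.6452     0.3982]
  [   0.8177     1.2105     1.0518     2.2295]
First solve x = (I − A)⁻¹ d = adj(I−A)·d / det(I−A); in particular x_G = (0.277250·140 + 0.147500·200 + 0.142625·220 + 0.052750·300) / 0.16388125 = 115.5175 / 0.16388125 ≈ 704.88540.
Intermediate flow from G to G: z_GG = a_GG · x_G = 0.25 × 115.5175 / 0.16388125 = 28.879375 / 0.16388125 ≈ 176.221.

z_GG = 176.221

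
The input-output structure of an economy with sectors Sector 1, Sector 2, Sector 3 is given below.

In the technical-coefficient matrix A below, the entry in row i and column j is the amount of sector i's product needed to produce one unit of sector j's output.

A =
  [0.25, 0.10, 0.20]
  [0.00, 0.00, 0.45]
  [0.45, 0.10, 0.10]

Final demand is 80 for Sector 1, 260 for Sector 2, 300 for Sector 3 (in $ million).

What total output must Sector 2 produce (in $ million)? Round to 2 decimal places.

I − A =
  [   0.75    -0.10    -0.20]
  [   0.00     1.00    -0.45]
  [  -0.45    -0.10     0.90]
Cofactors of I−A, C_ij = (−1)^(i+j)·(minor ij) (rows/columns in the sector order above):
  C_11 = (1.00)(0.90) − (-0.45)(-0.10) = 0.8550
  C_12 = −[(0.00)(0.90) − (-0.45)(-0.45)] = 0.2025
  C_13 = (0.00)(-0.10) − (1.00)(-0.45) = 0.4500
  C_21 = −[(-0.10)(0.90) − (-0.20)(-0.10)] = 0.1100
  C_22 = (0.75)(0.90) − (-0.20)(-0.45) = 0.5850
  C_23 = −[(0.75)(-0.10) − (-0.10)(-0.45)] = 0.1200
  C_31 = (-0.10)(-0.45) − (-0.20)(1.00) = 0.2450
  C_32 = −[(0.75)(-0.45) − (-0.20)(0.00)] = 0.3375
  C_33 = (0.75)(1.00) − (-0.10)(0.00) = 0.7500
det(I−A) = Σ_j (I−A)_1j·C_1j = (0.75)(0.8550) + (-0.10)(0.2025) + (-0.20)(0.4500) = 0.5310
adj(I−A) = Cᵀ =
  [ 0.8550   0.1100   0.2450]
  [ 0.2025   0.5850   0.3375]
  [ 0.4500   0.1200   0.7500]
(I − A)⁻¹ = adj(I−A) / det(I−A) ≈
  [   1.6102     0.2072     0.4614]
  [   0.3814     1.1017     0.6356]
  [   0.8475     0.2260     1.4124]
x = (I − A)⁻¹ d = adj(I−A)·d / det(I−A), with det(I−A) = 0.5310:
  x_1 = (0.8550·80 + 0.1100·260 + 0.2450·300) / 0.5310 = 170.50 / 0.5310 ≈ 321.09
  x_2 = (0.2025·80 + 0.5850·260 + 0.3375·300) / 0.5310 = 269.55 / 0.5310 ≈ 507.63
  x_3 = (0.4500·80 + 0.1200·260 + 0.7500·300) / 0.5310 = 292.20 / 0.5310 ≈ 550.28

x_2 = 507.63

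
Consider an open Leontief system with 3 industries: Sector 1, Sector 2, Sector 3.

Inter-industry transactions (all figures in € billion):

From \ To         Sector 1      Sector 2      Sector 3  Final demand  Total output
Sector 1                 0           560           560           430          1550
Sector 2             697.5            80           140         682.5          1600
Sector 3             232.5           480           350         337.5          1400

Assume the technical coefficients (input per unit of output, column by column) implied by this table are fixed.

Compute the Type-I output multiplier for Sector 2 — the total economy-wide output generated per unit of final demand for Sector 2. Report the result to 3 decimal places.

m_2 = 3.180

Technical coefficients a_ij = z_ij / X_j:
  a_11 = 0/1550 = 0.00, a_21 = 697.5/1550 = 0.45, a_31 = 232.5/1550 = 0.15
  a_12 = 560/1600 = 0.35, a_22 = 80/1600 = 0.05, a_32 = 480/1600 = 0.30
  a_13 = 560/1400 = 0.40, a_23 = 140/1400 = 0.10, a_33 = 350/1400 = 0.25
I − A =
  [   1.00    -0.35    -0.40]
  [  -0.45     0.95    -0.10]
  [  -0.15    -0.30     0.75]
Cofactors of I−A, C_ij = (−1)^(i+j)·(minor ij) (rows/columns in the sector order above):
  C_11 = (0.95)(0.75) − (-0.10)(-0.30) = 0.6825
  C_12 = −[(-0.45)(0.75) − (-0.10)(-0.15)] = 0.3525
  C_13 = (-0.45)(-0.30) − (0.95)(-0.15) = 0.2775
  C_21 = −[(-0.35)(0.75) − (-0.40)(-0.30)] = 0.3825
  C_22 = (1.00)(0.75) − (-0.40)(-0.15) = 0.6900
  C_23 = −[(1.00)(-0.30) − (-0.35)(-0.15)] = 0.3525
  C_31 = (-0.35)(-0.10) − (-0.40)(0.95) = 0.4150
  C_32 = −[(1.00)(-0.10) − (-0.40)(-0.45)] = 0.2800
  C_33 = (1.00)(0.95) − (-0.35)(-0.45) = 0.7925
det(I−A) = Σ_j (I−A)_1j·C_1j = (1.00)(0.6825) + (-0.35)(0.3525) + (-0.40)(0.2775) = 0.448125
adj(I−A) = Cᵀ =
  [ 0.6825   0.3825   0.4150]
  [ 0.3525   0.6900   0.2800]
  [ 0.2775   0.3525   0.7925]
(I − A)⁻¹ = adj(I−A) / det(I−A) ≈
  [   1.5230     0.8536     0.9261]
  [   0.7866     1.5397     0.6248]
  [   0.6192     0.7866     1.7685]
The output multiplier for sector j is the column-j sum of the Leontief inverse (I − A)⁻¹ = adj(I−A) / det(I−A).
Column 2 of adj(I−A): (0.3825, 0.6900, 0.3525); det(I−A) = 0.448125.
m_2 = (0.3825 + 0.6900 + 0.3525) / 0.448125 = 1.425 / 0.448125 ≈ 3.180.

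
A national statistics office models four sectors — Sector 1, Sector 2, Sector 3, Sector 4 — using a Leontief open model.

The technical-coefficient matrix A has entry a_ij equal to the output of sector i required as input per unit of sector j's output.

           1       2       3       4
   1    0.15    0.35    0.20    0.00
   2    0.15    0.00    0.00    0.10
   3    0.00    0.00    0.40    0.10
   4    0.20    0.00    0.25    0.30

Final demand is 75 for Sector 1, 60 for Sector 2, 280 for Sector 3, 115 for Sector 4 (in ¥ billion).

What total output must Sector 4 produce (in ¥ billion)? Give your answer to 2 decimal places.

I − A =
  [   0.85    -0.35    -0.20     0.00]
  [  -0.15     1.00     0.00    -0.10]
  [   0.00     0.00     0.60    -0.10]
  [  -0.20     0.00    -0.25     0.70]
Compute the cofactors C_ij = (−1)^(i+j)·(3×3 minor ij) of I−A; the adjugate is their transpose:
adj(I−A) = Cᵀ =
  [ 0.395000   0.138250   0.148750   0.041000]
  [ 0.071250   0.331750   0.046250   0.054000]
  [ 0.020000   0.007000   0.551250   0.079750]
  [ 0.120000   0.042000   0.239375   0.478500]
det(I−A) = Σ_j (I−A)_1j·C_1j = (0.85)(0.395000) + (-0.35)(0.071250) + (-0.20)(0.020000) + (0.00)(0.120000) = 0.3068125
(I − A)⁻¹ = adj(I−A) / det(I−A) ≈
  [   1.2874     0.4506     0.4848     0.1336]
  [   0.2322     1.0813     0.1507     0.1760]
  [   0.0652     0.0228     1.7967     0.2599]
  [   0.3911     0.1369     0.7802     1.5596]
x = (I − A)⁻¹ d = adj(I−A)·d / det(I−A), with det(I−A) = 0.3068125:
  x_1 = (0.395000·75 + 0.138250·60 + 0.148750·280 + 0.041000·115) / 0.3068125 = 84.285 / 0.3068125 ≈ 274.71
  x_2 = (0.071250·75 + 0.331750·60 + 0.046250·280 + 0.054000·115) / 0.3068125 = 44.40875 / 0.3068125 ≈ 144.74
  x_3 = (0.020000·75 + 0.007000·60 + 0.551250·280 + 0.079750·115) / 0.3068125 = 165.44125 / 0.3068125 ≈ 539.23
  x_4 = (0.120000·75 + 0.042000·60 + 0.239375·280 + 0.478500·115) / 0.3068125 = 133.5725 / 0.3068125 ≈ 435.36

x_4 = 435.36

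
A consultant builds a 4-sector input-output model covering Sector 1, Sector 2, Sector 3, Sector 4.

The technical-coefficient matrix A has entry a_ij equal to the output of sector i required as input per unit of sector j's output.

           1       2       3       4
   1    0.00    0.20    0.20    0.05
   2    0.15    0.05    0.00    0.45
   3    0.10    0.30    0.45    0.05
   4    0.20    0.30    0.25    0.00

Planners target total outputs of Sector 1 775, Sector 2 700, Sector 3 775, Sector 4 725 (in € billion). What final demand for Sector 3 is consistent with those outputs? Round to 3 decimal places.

I − A =
  [   1.00    -0.20    -0.20    -0.05]
  [  -0.15     0.95     0.00    -0.45]
  [  -0.10    -0.30     0.55    -0.05]
  [  -0.20    -0.30    -0.25     1.00]
d = (I − A) x:
  d_1 = (+1.00)·775 + (-0.20)·700 + (-0.20)·775 + (-0.05)·725 = 443.750
  d_2 = (-0.15)·775 + (+0.95)·700 + (+0.00)·775 + (-0.45)·725 = 222.500
  d_3 = (-0.10)·775 + (-0.30)·700 + (+0.55)·775 + (-0.05)·725 = 102.500
  d_4 = (-0.20)·775 + (-0.30)·700 + (-0.25)·775 + (+1.00)·725 = 166.250

d_3 = 102.500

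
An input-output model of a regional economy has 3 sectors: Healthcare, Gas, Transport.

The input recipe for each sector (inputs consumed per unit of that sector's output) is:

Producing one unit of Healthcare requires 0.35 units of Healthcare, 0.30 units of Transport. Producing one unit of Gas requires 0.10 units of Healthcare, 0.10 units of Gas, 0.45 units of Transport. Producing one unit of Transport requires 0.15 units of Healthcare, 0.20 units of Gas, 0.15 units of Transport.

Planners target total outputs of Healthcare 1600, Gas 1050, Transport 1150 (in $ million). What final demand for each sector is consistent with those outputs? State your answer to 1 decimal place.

I − A =
  [   0.65    -0.10    -0.15]
  [   0.00     0.90    -0.20]
  [  -0.30    -0.45     0.85]
d = (I − A) x:
  d_H = (+0.65)·1600 + (-0.10)·1050 + (-0.15)·1150 = 762.5
  d_G = (+0.00)·1600 + (+0.90)·1050 + (-0.20)·1150 = 715.0
  d_T = (-0.30)·1600 + (-0.45)·1050 + (+0.85)·1150 = 25.0

d_H = 762.5, d_G = 715.0, d_T = 25.0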